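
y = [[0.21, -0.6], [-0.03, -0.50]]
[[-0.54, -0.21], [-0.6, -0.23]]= y @ [[0.72, 0.28],[1.16, 0.45]]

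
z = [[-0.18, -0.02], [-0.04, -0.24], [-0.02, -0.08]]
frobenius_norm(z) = 0.31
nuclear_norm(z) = 0.43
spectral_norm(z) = 0.27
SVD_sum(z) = [[-0.03, -0.08],[-0.09, -0.22],[-0.03, -0.08]] + [[-0.15,0.06], [0.05,-0.02], [0.01,-0.0]]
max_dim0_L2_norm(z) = 0.25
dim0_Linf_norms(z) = [0.18, 0.24]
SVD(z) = [[-0.33, 0.94], [-0.89, -0.32], [-0.31, -0.07]] @ diag([0.2654661120413013, 0.16830847678496544]) @ [[0.38, 0.93], [-0.93, 0.38]]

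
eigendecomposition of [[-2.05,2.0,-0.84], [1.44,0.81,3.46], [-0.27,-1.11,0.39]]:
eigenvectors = [[(0.94+0j), (-0.33+0.33j), -0.33-0.33j], [(-0.34+0j), -0.73+0.00j, -0.73-0.00j], [(-0.04+0j), 0.11-0.49j, (0.11+0.49j)]]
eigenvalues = [(-2.74+0j), (0.95+1.7j), (0.95-1.7j)]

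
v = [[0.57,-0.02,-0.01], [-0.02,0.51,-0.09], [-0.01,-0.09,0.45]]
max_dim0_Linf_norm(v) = 0.57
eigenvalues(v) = [0.38, 0.56, 0.58]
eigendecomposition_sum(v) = [[0.00, 0.02, 0.03], [0.02, 0.13, 0.18], [0.03, 0.18, 0.25]] + [[0.32, 0.2, -0.19], [0.2, 0.13, -0.12], [-0.19, -0.12, 0.12]] + [[0.25, -0.25, 0.15], [-0.25, 0.25, -0.15], [0.15, -0.15, 0.09]]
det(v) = 0.13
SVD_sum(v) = [[0.25, -0.25, 0.15], [-0.25, 0.25, -0.15], [0.15, -0.15, 0.09]] + [[0.32, 0.20, -0.19], [0.20, 0.13, -0.12], [-0.19, -0.12, 0.12]] + [[0.00, 0.02, 0.03],[0.02, 0.13, 0.18],[0.03, 0.18, 0.25]]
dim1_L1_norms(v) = [0.6, 0.62, 0.55]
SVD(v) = [[-0.66, -0.75, 0.11], [0.65, -0.49, 0.59], [-0.39, 0.45, 0.80]] @ diag([0.5838991827317237, 0.5630736450438979, 0.3830271722243786]) @ [[-0.66, 0.65, -0.39], [-0.75, -0.49, 0.45], [0.11, 0.59, 0.8]]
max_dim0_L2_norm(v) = 0.57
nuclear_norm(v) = 1.53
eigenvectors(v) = [[0.11, 0.75, 0.66], [0.59, 0.49, -0.65], [0.8, -0.45, 0.39]]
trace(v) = 1.53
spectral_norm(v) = 0.58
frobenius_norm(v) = 0.90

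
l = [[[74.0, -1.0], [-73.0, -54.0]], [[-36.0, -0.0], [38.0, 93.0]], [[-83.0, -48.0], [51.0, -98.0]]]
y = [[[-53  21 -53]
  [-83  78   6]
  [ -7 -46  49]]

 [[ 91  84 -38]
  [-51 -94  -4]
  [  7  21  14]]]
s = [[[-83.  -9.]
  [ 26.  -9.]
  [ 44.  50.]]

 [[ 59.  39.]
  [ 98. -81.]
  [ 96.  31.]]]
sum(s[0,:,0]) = -13.0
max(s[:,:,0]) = 98.0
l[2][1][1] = -98.0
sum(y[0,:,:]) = -88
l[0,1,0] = -73.0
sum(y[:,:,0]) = -96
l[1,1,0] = 38.0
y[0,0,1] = 21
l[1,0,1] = -0.0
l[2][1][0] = 51.0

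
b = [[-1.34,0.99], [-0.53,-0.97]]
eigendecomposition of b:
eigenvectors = [[(0.81+0j), (0.81-0j)], [0.15+0.57j, 0.15-0.57j]]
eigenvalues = [(-1.16+0.7j), (-1.16-0.7j)]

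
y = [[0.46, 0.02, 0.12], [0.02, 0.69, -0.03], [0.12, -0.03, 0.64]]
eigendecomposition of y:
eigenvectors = [[0.89, -0.36, 0.29], [-0.11, -0.76, -0.64], [-0.45, -0.53, 0.72]]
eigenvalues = [0.4, 0.68, 0.71]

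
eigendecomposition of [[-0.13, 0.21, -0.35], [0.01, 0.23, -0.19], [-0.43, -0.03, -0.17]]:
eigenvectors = [[0.60, -0.37, 0.59],  [0.19, 0.69, 0.64],  [0.77, 0.62, -0.49]]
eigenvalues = [-0.51, 0.06, 0.39]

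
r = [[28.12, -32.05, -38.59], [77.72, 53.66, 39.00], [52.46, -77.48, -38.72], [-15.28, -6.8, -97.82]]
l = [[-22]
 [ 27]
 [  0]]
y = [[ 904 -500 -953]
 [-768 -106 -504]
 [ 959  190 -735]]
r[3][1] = -6.8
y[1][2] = -504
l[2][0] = 0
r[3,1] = -6.8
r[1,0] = 77.72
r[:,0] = [28.12, 77.72, 52.46, -15.28]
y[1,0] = -768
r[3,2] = -97.82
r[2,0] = 52.46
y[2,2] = -735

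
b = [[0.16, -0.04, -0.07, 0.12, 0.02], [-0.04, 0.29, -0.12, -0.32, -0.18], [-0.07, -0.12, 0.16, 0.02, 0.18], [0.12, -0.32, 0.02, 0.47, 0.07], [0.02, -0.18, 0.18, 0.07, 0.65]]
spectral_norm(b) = 0.91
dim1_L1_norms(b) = [0.41, 0.95, 0.55, 1.0, 1.1]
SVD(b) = [[-0.10, -0.22, -0.7, 0.67, -0.05],  [0.50, 0.26, -0.31, -0.22, -0.73],  [-0.24, 0.22, 0.56, 0.58, -0.50],  [-0.51, -0.64, -0.02, -0.35, -0.46],  [-0.65, 0.65, -0.32, -0.22, -0.01]] @ diag([0.911976434356142, 0.5631632121406647, 0.21042374362330166, 0.044362397168043965, 7.421271184801622e-05]) @ [[-0.10, 0.50, -0.24, -0.51, -0.65], [-0.22, 0.26, 0.22, -0.64, 0.65], [-0.70, -0.31, 0.56, -0.02, -0.32], [0.67, -0.22, 0.58, -0.35, -0.22], [-0.05, -0.73, -0.50, -0.46, -0.01]]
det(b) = 0.00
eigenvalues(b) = [0.91, 0.56, 0.21, 0.04, 0.0]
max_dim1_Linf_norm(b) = 0.65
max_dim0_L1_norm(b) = 1.1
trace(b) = 1.73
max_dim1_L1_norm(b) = 1.1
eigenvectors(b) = [[-0.1,0.22,-0.70,0.67,0.05], [0.50,-0.26,-0.31,-0.22,0.73], [-0.24,-0.22,0.56,0.58,0.5], [-0.51,0.64,-0.02,-0.35,0.46], [-0.65,-0.65,-0.32,-0.22,0.01]]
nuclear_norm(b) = 1.73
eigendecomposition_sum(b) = [[0.01, -0.05, 0.02, 0.05, 0.06],  [-0.05, 0.23, -0.11, -0.23, -0.30],  [0.02, -0.11, 0.05, 0.11, 0.14],  [0.05, -0.23, 0.11, 0.23, 0.3],  [0.06, -0.30, 0.14, 0.30, 0.39]] + [[0.03, -0.03, -0.03, 0.08, -0.08], [-0.03, 0.04, 0.03, -0.09, 0.09], [-0.03, 0.03, 0.03, -0.08, 0.08], [0.08, -0.09, -0.08, 0.23, -0.24], [-0.08, 0.09, 0.08, -0.24, 0.24]] + [[0.10,0.05,-0.08,0.00,0.05], [0.05,0.02,-0.04,0.0,0.02], [-0.08,-0.04,0.07,-0.0,-0.04], [0.0,0.00,-0.00,0.0,0.0], [0.05,0.02,-0.04,0.00,0.02]] + [[0.02, -0.01, 0.02, -0.01, -0.01], [-0.01, 0.00, -0.01, 0.0, 0.0], [0.02, -0.01, 0.01, -0.01, -0.01], [-0.01, 0.0, -0.01, 0.01, 0.0], [-0.01, 0.00, -0.01, 0.0, 0.00]] + [[0.00, 0.00, 0.00, 0.00, 0.00], [0.0, 0.00, 0.00, 0.0, 0.00], [0.00, 0.00, 0.0, 0.0, 0.0], [0.0, 0.00, 0.0, 0.00, 0.0], [0.00, 0.0, 0.0, 0.0, 0.0]]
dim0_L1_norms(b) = [0.41, 0.95, 0.55, 1.0, 1.1]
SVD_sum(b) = [[0.01, -0.05, 0.02, 0.05, 0.06], [-0.05, 0.23, -0.11, -0.23, -0.3], [0.02, -0.11, 0.05, 0.11, 0.14], [0.05, -0.23, 0.11, 0.23, 0.3], [0.06, -0.30, 0.14, 0.30, 0.39]] + [[0.03, -0.03, -0.03, 0.08, -0.08], [-0.03, 0.04, 0.03, -0.09, 0.09], [-0.03, 0.03, 0.03, -0.08, 0.08], [0.08, -0.09, -0.08, 0.23, -0.24], [-0.08, 0.09, 0.08, -0.24, 0.24]] + [[0.1, 0.05, -0.08, 0.0, 0.05], [0.05, 0.02, -0.04, 0.00, 0.02], [-0.08, -0.04, 0.07, -0.00, -0.04], [0.0, 0.0, -0.0, 0.00, 0.00], [0.05, 0.02, -0.04, 0.00, 0.02]] + [[0.02,-0.01,0.02,-0.01,-0.01], [-0.01,0.00,-0.01,0.00,0.0], [0.02,-0.01,0.01,-0.01,-0.01], [-0.01,0.0,-0.01,0.01,0.00], [-0.01,0.0,-0.01,0.0,0.00]] + [[0.0, 0.0, 0.00, 0.0, 0.0], [0.0, 0.0, 0.00, 0.0, 0.0], [0.00, 0.0, 0.0, 0.0, 0.00], [0.00, 0.0, 0.00, 0.00, 0.0], [0.0, 0.0, 0.0, 0.00, 0.0]]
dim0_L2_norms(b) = [0.22, 0.48, 0.28, 0.59, 0.7]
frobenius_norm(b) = 1.09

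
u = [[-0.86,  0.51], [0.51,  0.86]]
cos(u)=[[0.54, 0.0], [-0.00, 0.54]]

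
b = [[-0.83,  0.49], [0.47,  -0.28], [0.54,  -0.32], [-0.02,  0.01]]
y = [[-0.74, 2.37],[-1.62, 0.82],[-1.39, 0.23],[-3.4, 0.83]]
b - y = [[-0.09, -1.88], [2.09, -1.10], [1.93, -0.55], [3.38, -0.82]]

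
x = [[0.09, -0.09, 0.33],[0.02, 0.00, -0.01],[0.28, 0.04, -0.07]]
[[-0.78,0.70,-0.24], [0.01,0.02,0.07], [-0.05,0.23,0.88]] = x @ [[-0.61,1.47,2.73], [-1.54,-2.76,0.63], [-2.62,0.97,-1.29]]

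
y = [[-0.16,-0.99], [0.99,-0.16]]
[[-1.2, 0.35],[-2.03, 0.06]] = y @ [[-1.81, -0.00],[1.5, -0.35]]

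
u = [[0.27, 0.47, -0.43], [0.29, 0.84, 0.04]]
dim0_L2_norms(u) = [0.4, 0.96, 0.43]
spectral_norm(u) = 1.06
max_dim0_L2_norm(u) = 0.96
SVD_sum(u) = [[0.23, 0.56, -0.13],  [0.32, 0.78, -0.18]] + [[0.04,  -0.09,  -0.30],[-0.03,  0.06,  0.22]]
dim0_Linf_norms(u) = [0.29, 0.84, 0.43]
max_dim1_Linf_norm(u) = 0.84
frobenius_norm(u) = 1.13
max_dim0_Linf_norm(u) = 0.84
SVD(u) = [[-0.58, -0.81],[-0.81, 0.58]] @ diag([1.0568579132110674, 0.3912177798658283]) @ [[-0.37, -0.91, 0.21],  [-0.13, 0.27, 0.95]]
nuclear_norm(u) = 1.45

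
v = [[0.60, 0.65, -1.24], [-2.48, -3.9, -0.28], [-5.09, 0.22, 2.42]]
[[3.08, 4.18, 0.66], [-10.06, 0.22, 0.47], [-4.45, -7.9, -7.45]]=v @ [[0.49, 0.0, 1.24], [2.34, 0.18, -0.88], [-1.02, -3.28, -0.39]]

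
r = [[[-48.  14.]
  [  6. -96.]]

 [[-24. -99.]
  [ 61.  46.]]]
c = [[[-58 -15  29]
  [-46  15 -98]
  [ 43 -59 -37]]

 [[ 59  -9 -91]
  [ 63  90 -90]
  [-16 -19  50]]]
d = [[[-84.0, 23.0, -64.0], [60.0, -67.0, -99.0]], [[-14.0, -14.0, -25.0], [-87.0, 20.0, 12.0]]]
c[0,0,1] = -15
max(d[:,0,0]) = -14.0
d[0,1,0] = 60.0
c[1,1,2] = -90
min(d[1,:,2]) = -25.0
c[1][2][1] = -19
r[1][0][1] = -99.0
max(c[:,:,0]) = 63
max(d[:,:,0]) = 60.0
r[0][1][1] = -96.0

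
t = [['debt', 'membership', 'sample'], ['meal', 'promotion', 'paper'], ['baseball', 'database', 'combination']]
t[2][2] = 'combination'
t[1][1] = 'promotion'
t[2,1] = 'database'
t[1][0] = 'meal'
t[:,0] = ['debt', 'meal', 'baseball']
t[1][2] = 'paper'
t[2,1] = 'database'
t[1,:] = ['meal', 'promotion', 'paper']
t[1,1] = 'promotion'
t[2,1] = 'database'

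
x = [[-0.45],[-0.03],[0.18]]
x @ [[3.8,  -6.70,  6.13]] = [[-1.71,3.02,-2.76], [-0.11,0.20,-0.18], [0.68,-1.21,1.1]]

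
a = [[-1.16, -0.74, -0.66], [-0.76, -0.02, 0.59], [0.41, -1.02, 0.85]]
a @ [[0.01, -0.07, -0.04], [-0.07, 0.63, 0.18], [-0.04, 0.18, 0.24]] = [[0.07, -0.5, -0.25], [-0.03, 0.15, 0.17], [0.04, -0.52, 0.00]]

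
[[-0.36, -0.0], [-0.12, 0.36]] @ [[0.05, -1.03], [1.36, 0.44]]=[[-0.02,0.37], [0.48,0.28]]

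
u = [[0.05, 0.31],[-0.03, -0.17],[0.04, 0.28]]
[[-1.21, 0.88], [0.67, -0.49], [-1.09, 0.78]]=u @ [[-1.58, 2.32], [-3.66, 2.45]]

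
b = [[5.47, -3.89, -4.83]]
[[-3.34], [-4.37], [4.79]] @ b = [[-18.27, 12.99, 16.13], [-23.9, 17.0, 21.11], [26.2, -18.63, -23.14]]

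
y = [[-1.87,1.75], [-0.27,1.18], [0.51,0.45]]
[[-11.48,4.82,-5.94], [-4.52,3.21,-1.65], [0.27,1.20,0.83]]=y @ [[3.25,-0.04,2.38], [-3.09,2.71,-0.85]]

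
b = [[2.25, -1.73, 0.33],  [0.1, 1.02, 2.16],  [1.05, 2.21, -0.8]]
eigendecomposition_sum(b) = [[-0.10+0.00j, (-0.35-0j), 0.48-0.00j],[(-0.21+0j), (-0.73-0j), (1-0j)],[(0.34-0j), (1.2+0j), (-1.63+0j)]] + [[(1.17+0.45j), (-0.69+1.35j), -0.07+0.96j], [(0.15-0.75j), (0.88+0.28j), (0.58-0.05j)], [(0.36-0.46j), (0.5+0.48j), (0.41+0.16j)]] + [[1.17-0.45j,  (-0.69-1.35j),  (-0.07-0.96j)],[(0.15+0.75j),  0.88-0.28j,  0.58+0.05j],[0.36+0.46j,  0.50-0.48j,  (0.41-0.16j)]]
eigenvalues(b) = [(-2.46+0j), (2.47+0.89j), (2.47-0.89j)]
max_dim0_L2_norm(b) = 2.99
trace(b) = 2.47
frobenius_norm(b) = 4.53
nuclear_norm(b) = 7.77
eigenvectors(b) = [[(0.24+0j), 0.80+0.00j, 0.80-0.00j],[(0.51+0j), -0.08-0.48j, (-0.08+0.48j)],[(-0.83+0j), 0.11-0.35j, (0.11+0.35j)]]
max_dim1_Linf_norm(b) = 2.25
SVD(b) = [[-0.81, -0.58, 0.11],[0.26, -0.52, -0.81],[0.53, -0.63, 0.57]] @ diag([3.0924993513397436, 2.357109443046834, 2.321073638526514]) @ [[-0.40, 0.92, -0.04], [-0.86, -0.39, -0.34], [0.33, 0.1, -0.94]]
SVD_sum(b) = [[1.00, -2.29, 0.10], [-0.32, 0.74, -0.03], [-0.65, 1.50, -0.07]] + [[1.17, 0.53, 0.47], [1.05, 0.47, 0.42], [1.27, 0.57, 0.51]] + [[0.09, 0.03, -0.24], [-0.63, -0.19, 1.77], [0.44, 0.13, -1.24]]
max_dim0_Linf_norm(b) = 2.25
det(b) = -16.92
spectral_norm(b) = 3.09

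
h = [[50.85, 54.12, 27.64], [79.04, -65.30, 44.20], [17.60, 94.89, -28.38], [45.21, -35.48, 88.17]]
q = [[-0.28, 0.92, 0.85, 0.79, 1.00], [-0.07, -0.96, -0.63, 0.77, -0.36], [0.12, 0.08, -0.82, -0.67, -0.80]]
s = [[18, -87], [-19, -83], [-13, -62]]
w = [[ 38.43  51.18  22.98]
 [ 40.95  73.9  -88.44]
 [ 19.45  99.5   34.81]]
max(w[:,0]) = 40.95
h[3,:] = [45.21, -35.48, 88.17]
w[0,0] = 38.43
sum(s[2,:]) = -75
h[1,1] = -65.3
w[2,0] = 19.45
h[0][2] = 27.64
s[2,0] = -13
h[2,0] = 17.6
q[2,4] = -0.797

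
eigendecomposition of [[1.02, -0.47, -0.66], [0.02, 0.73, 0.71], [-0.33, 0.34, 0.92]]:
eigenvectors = [[-0.78, -0.65, 0.20], [0.37, -0.75, 0.88], [0.51, 0.14, -0.43]]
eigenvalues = [1.67, 0.62, 0.38]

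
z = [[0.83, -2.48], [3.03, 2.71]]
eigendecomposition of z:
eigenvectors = [[(0.23-0.63j), 0.23+0.63j], [-0.74+0.00j, (-0.74-0j)]]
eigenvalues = [(1.77+2.58j), (1.77-2.58j)]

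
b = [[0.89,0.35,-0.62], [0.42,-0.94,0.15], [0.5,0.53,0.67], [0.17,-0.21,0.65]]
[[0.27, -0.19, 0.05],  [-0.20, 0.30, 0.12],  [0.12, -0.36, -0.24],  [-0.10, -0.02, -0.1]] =b @[[0.13, -0.14, -0.02], [0.25, -0.40, -0.17], [-0.11, -0.12, -0.21]]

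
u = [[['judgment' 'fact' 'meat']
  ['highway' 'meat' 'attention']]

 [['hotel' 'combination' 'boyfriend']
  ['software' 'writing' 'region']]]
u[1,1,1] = 'writing'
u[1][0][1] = 'combination'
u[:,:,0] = [['judgment', 'highway'], ['hotel', 'software']]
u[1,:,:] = [['hotel', 'combination', 'boyfriend'], ['software', 'writing', 'region']]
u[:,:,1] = [['fact', 'meat'], ['combination', 'writing']]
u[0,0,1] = 'fact'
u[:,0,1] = ['fact', 'combination']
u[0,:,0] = ['judgment', 'highway']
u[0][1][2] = 'attention'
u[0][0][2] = 'meat'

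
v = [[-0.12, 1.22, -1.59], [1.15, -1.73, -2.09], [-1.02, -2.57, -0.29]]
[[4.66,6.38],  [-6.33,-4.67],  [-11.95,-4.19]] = v@[[1.13, -2.67], [4.18, 2.87], [0.19, -1.61]]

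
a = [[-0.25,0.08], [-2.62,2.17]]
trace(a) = 1.92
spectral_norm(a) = 3.41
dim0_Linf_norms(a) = [2.62, 2.17]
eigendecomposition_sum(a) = [[-0.17, 0.01],[-0.19, 0.01]] + [[-0.08,0.07], [-2.43,2.16]]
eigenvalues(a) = [-0.16, 2.08]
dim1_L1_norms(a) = [0.33, 4.79]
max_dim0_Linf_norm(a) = 2.62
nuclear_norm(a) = 3.51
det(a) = -0.33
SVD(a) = [[-0.07, -1.0],  [-1.00, 0.07]] @ diag([3.4106704880009246, 0.09760544185407974]) @ [[0.77, -0.64], [0.64, 0.77]]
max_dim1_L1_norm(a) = 4.79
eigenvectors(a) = [[-0.66, -0.03],[-0.75, -1.0]]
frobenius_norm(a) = 3.41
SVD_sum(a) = [[-0.19, 0.16], [-2.62, 2.16]] + [[-0.06,-0.08], [0.0,0.01]]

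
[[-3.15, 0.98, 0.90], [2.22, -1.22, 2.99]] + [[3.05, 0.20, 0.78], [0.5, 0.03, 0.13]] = [[-0.10, 1.18, 1.68], [2.72, -1.19, 3.12]]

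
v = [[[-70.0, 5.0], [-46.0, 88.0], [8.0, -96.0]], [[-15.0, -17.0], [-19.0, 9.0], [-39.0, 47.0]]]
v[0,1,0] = -46.0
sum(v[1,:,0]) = -73.0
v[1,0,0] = -15.0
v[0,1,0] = -46.0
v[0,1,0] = -46.0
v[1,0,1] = -17.0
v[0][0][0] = -70.0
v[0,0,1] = 5.0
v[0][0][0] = -70.0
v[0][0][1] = 5.0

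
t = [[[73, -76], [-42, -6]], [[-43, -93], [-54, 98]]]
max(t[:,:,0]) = 73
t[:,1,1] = [-6, 98]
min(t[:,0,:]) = -93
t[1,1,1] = 98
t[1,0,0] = -43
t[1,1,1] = 98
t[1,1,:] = [-54, 98]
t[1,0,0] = -43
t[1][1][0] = -54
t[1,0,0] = -43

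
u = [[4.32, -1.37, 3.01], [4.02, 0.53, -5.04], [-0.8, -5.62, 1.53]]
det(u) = -182.684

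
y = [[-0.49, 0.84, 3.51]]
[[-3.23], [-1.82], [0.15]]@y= [[1.58, -2.71, -11.34], [0.89, -1.53, -6.39], [-0.07, 0.13, 0.53]]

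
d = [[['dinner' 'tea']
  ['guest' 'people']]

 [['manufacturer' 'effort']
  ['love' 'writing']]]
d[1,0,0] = 'manufacturer'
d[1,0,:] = ['manufacturer', 'effort']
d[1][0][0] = 'manufacturer'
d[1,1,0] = 'love'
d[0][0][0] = 'dinner'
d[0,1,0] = 'guest'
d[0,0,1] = 'tea'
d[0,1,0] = 'guest'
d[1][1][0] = 'love'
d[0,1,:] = ['guest', 'people']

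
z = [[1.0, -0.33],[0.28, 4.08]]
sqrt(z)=[[1.01, -0.11],[0.09, 2.02]]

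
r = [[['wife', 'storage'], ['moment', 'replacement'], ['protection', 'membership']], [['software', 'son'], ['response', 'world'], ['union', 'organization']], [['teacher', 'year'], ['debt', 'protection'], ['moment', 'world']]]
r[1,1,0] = 'response'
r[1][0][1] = 'son'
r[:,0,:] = [['wife', 'storage'], ['software', 'son'], ['teacher', 'year']]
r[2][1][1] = 'protection'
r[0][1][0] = 'moment'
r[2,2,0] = 'moment'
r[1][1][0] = 'response'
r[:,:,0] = [['wife', 'moment', 'protection'], ['software', 'response', 'union'], ['teacher', 'debt', 'moment']]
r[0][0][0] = 'wife'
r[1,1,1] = 'world'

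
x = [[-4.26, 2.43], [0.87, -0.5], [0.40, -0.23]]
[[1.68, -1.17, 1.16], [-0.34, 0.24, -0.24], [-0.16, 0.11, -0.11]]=x @ [[-0.20, 0.2, -0.14],[0.34, -0.13, 0.23]]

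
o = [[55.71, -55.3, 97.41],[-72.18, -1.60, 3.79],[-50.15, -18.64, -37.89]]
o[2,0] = -50.15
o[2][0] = -50.15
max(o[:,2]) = 97.41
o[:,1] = [-55.3, -1.6, -18.64]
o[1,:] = [-72.18, -1.6, 3.79]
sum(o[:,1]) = -75.53999999999999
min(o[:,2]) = -37.89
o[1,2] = 3.79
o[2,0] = -50.15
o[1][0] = -72.18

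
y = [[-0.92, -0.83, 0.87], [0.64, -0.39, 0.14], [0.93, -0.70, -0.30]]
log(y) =[[-0.06+1.84j, (-1.58+0.49j), (0.25-1.43j)],[0.51-0.84j, (-1.74-0.22j), 1.39+0.65j],[-0.40-1.96j, -2.76-0.52j, (1.19+1.52j)]]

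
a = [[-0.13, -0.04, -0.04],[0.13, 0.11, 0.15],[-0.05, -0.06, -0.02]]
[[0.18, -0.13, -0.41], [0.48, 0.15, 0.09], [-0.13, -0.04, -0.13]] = a@[[-3.71,0.96,4.12],[4.07,-0.2,-0.33],[3.43,0.34,-2.76]]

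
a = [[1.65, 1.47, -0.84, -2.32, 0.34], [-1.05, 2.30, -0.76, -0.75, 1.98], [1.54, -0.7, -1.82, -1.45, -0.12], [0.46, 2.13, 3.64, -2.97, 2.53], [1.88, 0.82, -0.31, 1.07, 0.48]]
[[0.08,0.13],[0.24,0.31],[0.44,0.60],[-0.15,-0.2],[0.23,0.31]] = a @[[0.08, 0.11], [-0.16, -0.21], [-0.15, -0.2], [0.02, 0.02], [0.3, 0.39]]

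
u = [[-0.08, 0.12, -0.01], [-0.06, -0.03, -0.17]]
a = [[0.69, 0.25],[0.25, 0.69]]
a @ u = [[-0.07,0.08,-0.05], [-0.06,0.01,-0.12]]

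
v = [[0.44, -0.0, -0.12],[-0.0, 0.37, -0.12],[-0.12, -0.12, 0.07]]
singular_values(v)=[0.49, 0.39, 0.0]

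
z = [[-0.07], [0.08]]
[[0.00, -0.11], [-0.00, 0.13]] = z @ [[-0.03,  1.64]]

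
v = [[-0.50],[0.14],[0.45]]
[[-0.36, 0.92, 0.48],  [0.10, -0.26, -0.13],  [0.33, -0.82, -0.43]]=v @ [[0.73, -1.83, -0.96]]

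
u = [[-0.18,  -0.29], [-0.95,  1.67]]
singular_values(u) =[1.93, 0.3]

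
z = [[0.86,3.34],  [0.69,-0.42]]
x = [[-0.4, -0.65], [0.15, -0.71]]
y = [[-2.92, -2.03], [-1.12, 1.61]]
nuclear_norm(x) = 1.37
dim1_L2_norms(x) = [0.76, 0.73]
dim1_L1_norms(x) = [1.05, 0.86]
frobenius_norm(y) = 4.06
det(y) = -6.97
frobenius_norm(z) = 3.54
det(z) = -2.67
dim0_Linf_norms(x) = [0.4, 0.71]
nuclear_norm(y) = 5.52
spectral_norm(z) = 3.46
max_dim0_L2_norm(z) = 3.37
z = y @ x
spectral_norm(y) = 3.56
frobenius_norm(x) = 1.05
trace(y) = -1.31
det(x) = 0.38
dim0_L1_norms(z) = [1.55, 3.76]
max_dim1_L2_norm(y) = 3.56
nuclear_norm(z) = 4.23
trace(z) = 0.44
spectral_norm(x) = 0.98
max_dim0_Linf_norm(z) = 3.34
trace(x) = -1.11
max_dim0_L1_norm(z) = 3.76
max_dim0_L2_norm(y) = 3.13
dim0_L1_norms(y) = [4.04, 3.64]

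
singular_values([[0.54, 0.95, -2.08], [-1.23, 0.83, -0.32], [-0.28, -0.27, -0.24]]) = [2.39, 1.46, 0.44]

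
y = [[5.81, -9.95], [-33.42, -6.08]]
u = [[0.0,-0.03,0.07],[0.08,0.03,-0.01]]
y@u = [[-0.8, -0.47, 0.51],  [-0.49, 0.82, -2.28]]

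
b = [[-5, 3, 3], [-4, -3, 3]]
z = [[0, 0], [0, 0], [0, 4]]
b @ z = [[0, 12], [0, 12]]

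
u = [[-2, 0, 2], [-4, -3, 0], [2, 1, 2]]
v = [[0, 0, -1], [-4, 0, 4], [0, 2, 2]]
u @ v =[[0, 4, 6], [12, 0, -8], [-4, 4, 6]]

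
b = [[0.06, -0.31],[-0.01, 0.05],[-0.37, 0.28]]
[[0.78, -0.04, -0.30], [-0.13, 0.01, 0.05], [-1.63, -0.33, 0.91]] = b @ [[2.93, 1.14, -2.02], [-1.96, 0.34, 0.59]]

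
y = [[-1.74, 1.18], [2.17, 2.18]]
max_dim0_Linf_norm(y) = 2.18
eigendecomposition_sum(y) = [[-2.05, 0.54], [0.99, -0.26]] + [[0.31,0.64], [1.18,2.44]]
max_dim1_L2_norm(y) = 3.08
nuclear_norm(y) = 5.16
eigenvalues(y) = [-2.31, 2.75]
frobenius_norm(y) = 3.73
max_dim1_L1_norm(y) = 4.35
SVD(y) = [[-0.22, 0.98], [0.98, 0.22]] @ diag([3.11990846517956, 2.036534106981988]) @ [[0.80, 0.6], [-0.6, 0.8]]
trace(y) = 0.44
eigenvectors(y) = [[-0.9, -0.25], [0.44, -0.97]]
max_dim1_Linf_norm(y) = 2.18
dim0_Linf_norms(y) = [2.17, 2.18]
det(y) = -6.35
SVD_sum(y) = [[-0.55, -0.41], [2.44, 1.82]] + [[-1.19, 1.59], [-0.27, 0.36]]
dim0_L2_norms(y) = [2.78, 2.48]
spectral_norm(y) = 3.12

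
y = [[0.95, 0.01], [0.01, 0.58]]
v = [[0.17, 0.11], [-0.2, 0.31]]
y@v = [[0.16,0.11], [-0.11,0.18]]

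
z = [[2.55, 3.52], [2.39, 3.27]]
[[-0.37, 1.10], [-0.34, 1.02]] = z @[[-0.24, 0.03], [0.07, 0.29]]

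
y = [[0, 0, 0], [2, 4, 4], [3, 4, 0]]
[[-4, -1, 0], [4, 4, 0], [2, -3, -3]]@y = [[-2, -4, -4], [8, 16, 16], [-15, -24, -12]]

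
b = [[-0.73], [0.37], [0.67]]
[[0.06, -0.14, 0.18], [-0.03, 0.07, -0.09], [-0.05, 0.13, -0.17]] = b @ [[-0.08, 0.19, -0.25]]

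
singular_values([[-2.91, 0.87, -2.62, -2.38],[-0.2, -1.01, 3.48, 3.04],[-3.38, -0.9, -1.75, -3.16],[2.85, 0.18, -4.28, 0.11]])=[7.76, 5.68, 1.42, 1.23]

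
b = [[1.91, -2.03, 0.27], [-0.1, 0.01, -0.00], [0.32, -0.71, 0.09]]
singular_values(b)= [2.9, 0.25, 0.0]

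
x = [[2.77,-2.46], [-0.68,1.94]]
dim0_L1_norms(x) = [3.45, 4.4]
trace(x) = 4.71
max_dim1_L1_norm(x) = 5.23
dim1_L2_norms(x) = [3.7, 2.06]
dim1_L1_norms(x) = [5.23, 2.62]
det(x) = 3.70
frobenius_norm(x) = 4.24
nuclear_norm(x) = 5.04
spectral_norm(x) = 4.14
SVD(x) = [[-0.89, 0.46], [0.46, 0.89]] @ diag([4.141486025892215, 0.893640586219938]) @ [[-0.67, 0.74], [0.74, 0.67]]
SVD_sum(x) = [[2.47, -2.73], [-1.27, 1.41]] + [[0.3, 0.27], [0.59, 0.53]]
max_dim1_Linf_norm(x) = 2.77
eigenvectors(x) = [[0.93, 0.81], [-0.36, 0.58]]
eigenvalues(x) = [3.71, 1.0]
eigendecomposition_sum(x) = [[2.42, -3.36], [-0.93, 1.29]] + [[0.35, 0.90],[0.25, 0.65]]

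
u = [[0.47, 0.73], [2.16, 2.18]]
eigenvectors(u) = [[-0.74, -0.29], [0.67, -0.96]]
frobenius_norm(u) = 3.19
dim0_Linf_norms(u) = [2.16, 2.18]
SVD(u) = [[-0.27, -0.96], [-0.96, 0.27]] @ diag([3.1846088703750683, 0.17339648995418555]) @ [[-0.69,-0.72], [0.72,-0.69]]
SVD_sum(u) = [[0.59, 0.61], [2.13, 2.21]] + [[-0.12, 0.12], [0.03, -0.03]]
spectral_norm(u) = 3.18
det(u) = -0.55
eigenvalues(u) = [-0.19, 2.84]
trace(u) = 2.65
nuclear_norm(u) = 3.36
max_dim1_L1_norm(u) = 4.34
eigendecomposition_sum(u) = [[-0.15, 0.05], [0.14, -0.04]] + [[0.62, 0.68], [2.02, 2.22]]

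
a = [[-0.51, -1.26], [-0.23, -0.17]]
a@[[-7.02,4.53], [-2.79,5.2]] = [[7.1, -8.86], [2.09, -1.93]]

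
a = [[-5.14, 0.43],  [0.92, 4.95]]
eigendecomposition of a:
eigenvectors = [[-1.00,-0.04], [0.09,-1.0]]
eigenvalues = [-5.18, 4.99]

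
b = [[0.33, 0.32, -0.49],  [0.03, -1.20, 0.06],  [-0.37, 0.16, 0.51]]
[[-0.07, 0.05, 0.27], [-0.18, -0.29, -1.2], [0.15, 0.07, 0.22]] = b@[[0.0, 0.26, 1.18], [0.16, 0.26, 1.08], [0.25, 0.24, 0.95]]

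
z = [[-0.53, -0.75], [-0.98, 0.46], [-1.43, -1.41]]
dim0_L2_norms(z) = [1.81, 1.66]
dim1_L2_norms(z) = [0.92, 1.08, 2.01]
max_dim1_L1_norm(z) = 2.84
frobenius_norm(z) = 2.46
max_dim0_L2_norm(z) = 1.81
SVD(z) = [[-0.4,0.21], [-0.19,-0.97], [-0.90,0.12]] @ diag([2.237097959711178, 1.0216617437567503]) @ [[0.75, 0.66], [0.66, -0.75]]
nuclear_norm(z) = 3.26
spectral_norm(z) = 2.24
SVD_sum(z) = [[-0.67, -0.59], [-0.33, -0.29], [-1.51, -1.32]] + [[0.14, -0.16],[-0.65, 0.75],[0.08, -0.09]]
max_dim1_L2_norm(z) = 2.01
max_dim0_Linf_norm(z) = 1.43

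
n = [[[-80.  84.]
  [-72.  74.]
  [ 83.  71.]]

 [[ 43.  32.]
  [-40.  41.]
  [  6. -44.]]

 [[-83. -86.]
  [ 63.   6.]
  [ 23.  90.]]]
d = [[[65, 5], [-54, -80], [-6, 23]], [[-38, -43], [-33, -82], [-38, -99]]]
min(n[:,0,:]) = -86.0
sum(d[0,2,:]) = 17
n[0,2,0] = 83.0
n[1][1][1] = 41.0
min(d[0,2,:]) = -6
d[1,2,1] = -99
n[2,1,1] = 6.0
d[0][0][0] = 65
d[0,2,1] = 23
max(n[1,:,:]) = 43.0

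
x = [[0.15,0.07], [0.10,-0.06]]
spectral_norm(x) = 0.18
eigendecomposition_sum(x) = [[0.16, 0.05], [0.07, 0.02]] + [[-0.01, 0.02], [0.03, -0.08]]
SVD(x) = [[-0.88, -0.48], [-0.48, 0.88]] @ diag([0.18252672576358864, 0.08765839595853726]) @ [[-0.98, -0.18], [0.18, -0.98]]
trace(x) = 0.09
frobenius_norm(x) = 0.20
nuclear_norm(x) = 0.27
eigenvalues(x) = [0.18, -0.09]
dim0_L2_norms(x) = [0.18, 0.09]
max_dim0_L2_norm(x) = 0.18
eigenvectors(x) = [[0.92, -0.28], [0.39, 0.96]]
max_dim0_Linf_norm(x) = 0.15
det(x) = -0.02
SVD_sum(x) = [[0.16, 0.03], [0.09, 0.02]] + [[-0.01,0.04], [0.01,-0.08]]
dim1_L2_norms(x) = [0.17, 0.12]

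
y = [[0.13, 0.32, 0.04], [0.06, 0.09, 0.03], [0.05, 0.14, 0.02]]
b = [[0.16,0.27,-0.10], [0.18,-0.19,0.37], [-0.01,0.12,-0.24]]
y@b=[[0.08,-0.02,0.1], [0.03,0.0,0.02], [0.03,-0.01,0.04]]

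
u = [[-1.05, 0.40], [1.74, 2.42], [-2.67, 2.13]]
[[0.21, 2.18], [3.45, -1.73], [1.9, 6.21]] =u @ [[0.27, -1.84], [1.23, 0.61]]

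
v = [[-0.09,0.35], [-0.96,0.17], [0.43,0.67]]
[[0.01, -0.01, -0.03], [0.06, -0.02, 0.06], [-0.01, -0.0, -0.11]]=v@ [[-0.06, 0.02, -0.08],[0.02, -0.02, -0.12]]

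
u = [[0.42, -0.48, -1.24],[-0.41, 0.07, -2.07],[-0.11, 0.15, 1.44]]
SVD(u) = [[0.45, -0.78, 0.43], [0.73, 0.60, 0.32], [-0.51, 0.17, 0.84]] @ diag([2.8207544602157837, 0.7405835163460592, 0.0733507361194765]) @ [[-0.02, -0.09, -1.0], [-0.8, 0.6, -0.04], [-0.60, -0.8, 0.08]]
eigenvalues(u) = [-0.15, 0.8, 1.28]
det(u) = -0.15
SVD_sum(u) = [[-0.02,  -0.11,  -1.26],[-0.04,  -0.18,  -2.06],[0.03,  0.12,  1.44]] + [[0.46, -0.35, 0.02], [-0.36, 0.27, -0.02], [-0.10, 0.08, -0.0]] + [[-0.02,  -0.03,  0.00], [-0.01,  -0.02,  0.0], [-0.04,  -0.05,  0.00]]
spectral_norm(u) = 2.82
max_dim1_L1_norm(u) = 2.55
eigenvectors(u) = [[0.60, 0.29, -0.32], [0.8, -0.92, -0.79], [-0.03, 0.27, 0.52]]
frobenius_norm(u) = 2.92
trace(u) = 1.93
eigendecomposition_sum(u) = [[-0.07, -0.06, -0.14], [-0.1, -0.08, -0.19], [0.0, 0.0, 0.01]] + [[0.27,-0.21,-0.16], [-0.86,0.67,0.49], [0.25,-0.19,-0.14]] + [[0.22, -0.20, -0.94], [0.55, -0.51, -2.37], [-0.36, 0.34, 1.57]]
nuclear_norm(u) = 3.63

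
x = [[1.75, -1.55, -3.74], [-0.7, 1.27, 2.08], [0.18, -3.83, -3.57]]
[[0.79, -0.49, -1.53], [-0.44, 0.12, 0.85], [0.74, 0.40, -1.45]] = x @ [[-0.13, -0.35, -0.18],  [0.09, -0.15, 0.11],  [-0.31, 0.03, 0.28]]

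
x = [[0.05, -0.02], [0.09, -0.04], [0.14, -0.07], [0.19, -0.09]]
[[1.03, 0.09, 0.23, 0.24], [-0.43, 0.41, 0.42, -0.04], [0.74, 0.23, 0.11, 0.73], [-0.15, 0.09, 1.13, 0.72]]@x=[[0.14, -0.06], [0.07, -0.03], [0.21, -0.1], [0.30, -0.14]]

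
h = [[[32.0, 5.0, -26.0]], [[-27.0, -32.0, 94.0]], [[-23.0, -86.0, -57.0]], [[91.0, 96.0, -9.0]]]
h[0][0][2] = -26.0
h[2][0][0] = -23.0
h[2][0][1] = -86.0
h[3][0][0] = 91.0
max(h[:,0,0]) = 91.0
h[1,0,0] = -27.0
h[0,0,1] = 5.0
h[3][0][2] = -9.0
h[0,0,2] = -26.0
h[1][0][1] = -32.0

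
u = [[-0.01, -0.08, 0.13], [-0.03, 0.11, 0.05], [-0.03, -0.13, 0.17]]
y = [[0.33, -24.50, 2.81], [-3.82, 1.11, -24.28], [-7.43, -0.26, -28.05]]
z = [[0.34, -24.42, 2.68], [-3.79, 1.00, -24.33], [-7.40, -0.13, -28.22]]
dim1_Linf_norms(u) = [0.13, 0.11, 0.17]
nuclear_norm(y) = 64.46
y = u + z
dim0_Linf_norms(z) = [7.4, 24.42, 28.22]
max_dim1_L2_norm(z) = 29.17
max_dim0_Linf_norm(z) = 28.22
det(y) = -1781.00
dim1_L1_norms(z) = [27.44, 29.12, 35.75]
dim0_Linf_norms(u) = [0.03, 0.13, 0.17]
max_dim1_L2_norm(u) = 0.22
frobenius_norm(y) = 45.34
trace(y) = -26.61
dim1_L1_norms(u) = [0.22, 0.19, 0.33]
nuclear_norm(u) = 0.40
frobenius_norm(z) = 45.41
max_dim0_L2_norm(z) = 37.36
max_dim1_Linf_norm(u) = 0.17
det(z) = -1774.33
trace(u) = 0.27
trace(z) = -26.88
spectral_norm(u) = 0.27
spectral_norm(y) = 38.20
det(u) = 0.00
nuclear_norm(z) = 64.51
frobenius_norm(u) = 0.29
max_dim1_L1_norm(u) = 0.33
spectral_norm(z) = 38.34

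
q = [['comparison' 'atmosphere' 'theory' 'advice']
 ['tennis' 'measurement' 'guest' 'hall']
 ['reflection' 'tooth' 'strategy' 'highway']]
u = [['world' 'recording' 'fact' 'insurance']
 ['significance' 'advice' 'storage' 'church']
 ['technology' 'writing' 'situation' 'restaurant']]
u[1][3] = 'church'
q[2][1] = 'tooth'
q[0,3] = 'advice'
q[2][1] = 'tooth'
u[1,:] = ['significance', 'advice', 'storage', 'church']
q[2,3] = 'highway'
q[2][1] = 'tooth'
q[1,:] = ['tennis', 'measurement', 'guest', 'hall']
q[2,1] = 'tooth'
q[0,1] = 'atmosphere'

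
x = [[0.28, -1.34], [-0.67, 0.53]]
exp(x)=[[2.02, -2.33],[-1.16, 2.46]]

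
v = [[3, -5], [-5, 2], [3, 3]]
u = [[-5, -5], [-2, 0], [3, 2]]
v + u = [[-2, -10], [-7, 2], [6, 5]]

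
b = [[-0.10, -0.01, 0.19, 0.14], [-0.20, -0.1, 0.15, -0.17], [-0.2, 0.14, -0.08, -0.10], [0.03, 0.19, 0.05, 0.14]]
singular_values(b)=[0.37, 0.29, 0.27, 0.07]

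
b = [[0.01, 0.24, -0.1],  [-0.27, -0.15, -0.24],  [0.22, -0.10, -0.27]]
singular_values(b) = [0.41, 0.35, 0.25]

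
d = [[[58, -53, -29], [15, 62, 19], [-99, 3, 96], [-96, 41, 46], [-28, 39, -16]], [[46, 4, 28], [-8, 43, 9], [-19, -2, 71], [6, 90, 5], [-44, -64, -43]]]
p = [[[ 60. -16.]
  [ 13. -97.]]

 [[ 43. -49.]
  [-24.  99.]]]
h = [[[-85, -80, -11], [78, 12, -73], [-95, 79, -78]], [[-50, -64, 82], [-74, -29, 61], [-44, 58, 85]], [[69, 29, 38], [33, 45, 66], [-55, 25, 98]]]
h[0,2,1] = 79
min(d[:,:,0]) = -99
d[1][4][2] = -43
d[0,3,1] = 41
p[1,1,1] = 99.0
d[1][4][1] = -64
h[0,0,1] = -80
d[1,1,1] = 43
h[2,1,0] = 33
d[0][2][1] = 3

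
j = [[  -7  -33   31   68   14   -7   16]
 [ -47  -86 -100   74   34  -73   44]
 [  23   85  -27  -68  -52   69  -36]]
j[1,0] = -47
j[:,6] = [16, 44, -36]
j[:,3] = [68, 74, -68]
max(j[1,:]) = 74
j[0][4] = 14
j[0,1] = -33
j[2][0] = 23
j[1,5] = -73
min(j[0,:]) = -33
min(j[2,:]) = -68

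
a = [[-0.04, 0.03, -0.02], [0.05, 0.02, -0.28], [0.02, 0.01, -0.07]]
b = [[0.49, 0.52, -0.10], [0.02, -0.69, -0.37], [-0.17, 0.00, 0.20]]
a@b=[[-0.02,-0.04,-0.01],[0.07,0.01,-0.07],[0.02,0.00,-0.02]]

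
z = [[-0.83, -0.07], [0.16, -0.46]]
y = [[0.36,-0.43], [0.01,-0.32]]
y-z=[[1.19, -0.36], [-0.15, 0.14]]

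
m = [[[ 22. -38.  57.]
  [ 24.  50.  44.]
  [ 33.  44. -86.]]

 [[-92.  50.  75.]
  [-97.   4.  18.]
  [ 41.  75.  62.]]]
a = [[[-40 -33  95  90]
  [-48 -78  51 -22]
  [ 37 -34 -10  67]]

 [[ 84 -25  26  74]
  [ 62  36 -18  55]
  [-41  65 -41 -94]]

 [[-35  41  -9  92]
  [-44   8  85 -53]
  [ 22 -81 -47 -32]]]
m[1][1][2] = 18.0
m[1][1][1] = 4.0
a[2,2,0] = 22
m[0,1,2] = 44.0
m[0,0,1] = -38.0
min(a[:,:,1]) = -81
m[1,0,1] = 50.0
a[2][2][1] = -81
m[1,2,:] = [41.0, 75.0, 62.0]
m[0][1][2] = 44.0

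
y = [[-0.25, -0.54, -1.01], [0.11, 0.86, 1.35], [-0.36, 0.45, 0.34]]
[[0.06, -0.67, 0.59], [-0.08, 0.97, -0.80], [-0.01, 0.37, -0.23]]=y@[[0.02, -0.04, 0.11], [0.06, 0.46, 0.06], [-0.10, 0.43, -0.64]]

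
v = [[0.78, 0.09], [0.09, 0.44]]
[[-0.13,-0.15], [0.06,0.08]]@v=[[-0.11, -0.08], [0.05, 0.04]]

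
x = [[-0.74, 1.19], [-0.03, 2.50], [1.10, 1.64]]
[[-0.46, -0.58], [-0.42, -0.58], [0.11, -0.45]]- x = [[0.28, -1.77], [-0.39, -3.08], [-0.99, -2.09]]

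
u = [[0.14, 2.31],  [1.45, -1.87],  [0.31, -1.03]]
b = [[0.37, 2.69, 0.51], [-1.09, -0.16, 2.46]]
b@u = [[4.11, -4.70],[0.38, -4.75]]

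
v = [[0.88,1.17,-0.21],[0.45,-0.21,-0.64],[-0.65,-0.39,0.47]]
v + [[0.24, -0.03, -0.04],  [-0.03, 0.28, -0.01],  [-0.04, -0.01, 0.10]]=[[1.12, 1.14, -0.25], [0.42, 0.07, -0.65], [-0.69, -0.40, 0.57]]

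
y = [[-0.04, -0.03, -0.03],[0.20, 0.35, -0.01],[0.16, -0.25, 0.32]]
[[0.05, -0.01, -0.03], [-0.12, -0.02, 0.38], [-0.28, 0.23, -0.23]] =y @ [[-0.26, 0.84, 0.48], [-0.23, -0.53, 0.81], [-0.94, -0.10, -0.33]]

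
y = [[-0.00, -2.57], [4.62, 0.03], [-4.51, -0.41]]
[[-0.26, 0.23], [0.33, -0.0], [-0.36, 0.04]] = y @ [[0.07, 0.00], [0.10, -0.09]]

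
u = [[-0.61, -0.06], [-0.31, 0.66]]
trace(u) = 0.05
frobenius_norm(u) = 0.95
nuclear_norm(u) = 1.32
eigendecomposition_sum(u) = [[-0.62, -0.03], [-0.15, -0.01]] + [[0.01, -0.03],[-0.16, 0.67]]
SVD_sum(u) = [[-0.30, 0.28], [-0.5, 0.46]] + [[-0.31, -0.34],[0.19, 0.2]]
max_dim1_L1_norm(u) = 0.97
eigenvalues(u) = [-0.62, 0.67]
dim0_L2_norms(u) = [0.68, 0.66]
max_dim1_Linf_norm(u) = 0.66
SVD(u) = [[-0.52, -0.86], [-0.86, 0.52]] @ diag([0.7888755180787062, 0.533924542399067]) @ [[0.74,-0.68], [0.68,0.74]]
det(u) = -0.42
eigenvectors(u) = [[-0.97, 0.05], [-0.23, -1.0]]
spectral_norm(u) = 0.79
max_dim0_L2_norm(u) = 0.68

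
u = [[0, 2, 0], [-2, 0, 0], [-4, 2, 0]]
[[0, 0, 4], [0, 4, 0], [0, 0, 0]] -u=[[0, -2, 4], [2, 4, 0], [4, -2, 0]]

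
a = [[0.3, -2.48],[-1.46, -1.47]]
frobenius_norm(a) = 3.25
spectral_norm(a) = 2.94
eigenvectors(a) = [[0.90, 0.64], [-0.44, 0.77]]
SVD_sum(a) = [[-0.5, -2.3], [-0.37, -1.71]] + [[0.80, -0.18], [-1.09, 0.24]]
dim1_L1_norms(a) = [2.78, 2.93]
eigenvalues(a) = [1.51, -2.68]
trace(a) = -1.17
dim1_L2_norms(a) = [2.5, 2.07]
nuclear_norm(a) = 4.32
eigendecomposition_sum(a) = [[1.08, -0.89], [-0.53, 0.44]] + [[-0.78, -1.59], [-0.93, -1.91]]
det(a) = -4.06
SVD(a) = [[0.80, 0.60], [0.60, -0.80]] @ diag([2.9357545370414955, 1.383562538608312]) @ [[-0.21, -0.98],[0.98, -0.21]]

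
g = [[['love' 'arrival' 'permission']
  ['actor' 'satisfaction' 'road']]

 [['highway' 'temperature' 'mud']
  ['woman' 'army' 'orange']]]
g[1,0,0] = 'highway'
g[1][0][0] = 'highway'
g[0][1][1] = 'satisfaction'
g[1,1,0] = 'woman'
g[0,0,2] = 'permission'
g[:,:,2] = [['permission', 'road'], ['mud', 'orange']]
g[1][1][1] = 'army'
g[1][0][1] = 'temperature'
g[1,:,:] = [['highway', 'temperature', 'mud'], ['woman', 'army', 'orange']]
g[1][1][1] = 'army'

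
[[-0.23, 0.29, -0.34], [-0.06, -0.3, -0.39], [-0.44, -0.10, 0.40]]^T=[[-0.23, -0.06, -0.44], [0.29, -0.3, -0.10], [-0.34, -0.39, 0.40]]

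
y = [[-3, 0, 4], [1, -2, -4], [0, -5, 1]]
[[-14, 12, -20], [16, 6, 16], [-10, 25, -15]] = y@[[-2, -4, 0], [1, -5, 2], [-5, 0, -5]]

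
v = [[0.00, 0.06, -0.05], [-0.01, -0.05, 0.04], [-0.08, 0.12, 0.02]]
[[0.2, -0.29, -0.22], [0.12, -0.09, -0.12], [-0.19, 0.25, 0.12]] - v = [[0.2, -0.35, -0.17],[0.13, -0.04, -0.16],[-0.11, 0.13, 0.1]]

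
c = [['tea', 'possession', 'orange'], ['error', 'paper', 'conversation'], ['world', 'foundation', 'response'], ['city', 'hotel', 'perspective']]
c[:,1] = ['possession', 'paper', 'foundation', 'hotel']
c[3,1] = 'hotel'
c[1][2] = 'conversation'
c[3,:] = ['city', 'hotel', 'perspective']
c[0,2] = 'orange'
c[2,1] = 'foundation'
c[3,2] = 'perspective'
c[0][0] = 'tea'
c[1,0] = 'error'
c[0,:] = ['tea', 'possession', 'orange']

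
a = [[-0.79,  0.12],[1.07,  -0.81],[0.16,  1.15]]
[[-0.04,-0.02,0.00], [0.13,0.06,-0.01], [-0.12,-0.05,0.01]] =a @ [[0.04, 0.02, -0.0], [-0.11, -0.05, 0.01]]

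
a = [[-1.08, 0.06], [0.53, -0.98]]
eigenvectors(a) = [[-0.41, -0.25],[0.91, -0.97]]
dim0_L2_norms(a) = [1.2, 0.98]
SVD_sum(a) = [[-0.77, 0.52],[0.82, -0.55]] + [[-0.31, -0.46], [-0.29, -0.43]]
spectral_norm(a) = 1.36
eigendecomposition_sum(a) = [[-0.77, 0.20], [1.74, -0.44]] + [[-0.31, -0.14],[-1.21, -0.54]]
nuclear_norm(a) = 2.11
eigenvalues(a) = [-1.22, -0.84]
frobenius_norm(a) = 1.55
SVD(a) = [[-0.69, 0.73], [0.73, 0.69]] @ diag([1.3556754587415831, 0.7572608867264956]) @ [[0.83, -0.56],  [-0.56, -0.83]]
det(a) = 1.03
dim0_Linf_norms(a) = [1.08, 0.98]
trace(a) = -2.06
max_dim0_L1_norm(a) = 1.61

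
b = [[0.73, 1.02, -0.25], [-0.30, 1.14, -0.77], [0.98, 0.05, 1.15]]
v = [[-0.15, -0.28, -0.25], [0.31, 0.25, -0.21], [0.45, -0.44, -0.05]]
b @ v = [[0.09, 0.16, -0.38], [0.05, 0.71, -0.13], [0.39, -0.77, -0.31]]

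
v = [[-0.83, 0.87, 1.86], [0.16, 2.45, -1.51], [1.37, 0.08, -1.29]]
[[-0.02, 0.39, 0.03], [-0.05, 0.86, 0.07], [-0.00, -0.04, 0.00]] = v @ [[0.0, -0.02, -0.0], [-0.02, 0.37, 0.03], [-0.0, 0.03, 0.0]]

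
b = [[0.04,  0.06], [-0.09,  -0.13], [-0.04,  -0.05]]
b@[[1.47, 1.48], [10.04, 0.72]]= [[0.66,0.1], [-1.44,-0.23], [-0.56,-0.10]]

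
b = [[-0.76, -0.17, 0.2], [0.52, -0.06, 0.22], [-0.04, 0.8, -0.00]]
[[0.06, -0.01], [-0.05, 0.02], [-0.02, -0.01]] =b@[[-0.08, 0.02],[-0.03, -0.01],[-0.04, 0.03]]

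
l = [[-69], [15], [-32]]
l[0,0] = -69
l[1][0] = 15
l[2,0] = -32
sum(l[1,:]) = 15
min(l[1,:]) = 15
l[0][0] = -69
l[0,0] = -69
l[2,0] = -32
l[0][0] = -69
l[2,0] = -32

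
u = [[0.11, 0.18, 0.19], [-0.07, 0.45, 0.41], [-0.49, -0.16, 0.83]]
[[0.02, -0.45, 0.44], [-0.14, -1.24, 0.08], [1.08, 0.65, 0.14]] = u @ [[0.29, 0.27, 2.65], [-1.36, -3.04, -0.84], [1.21, 0.36, 1.57]]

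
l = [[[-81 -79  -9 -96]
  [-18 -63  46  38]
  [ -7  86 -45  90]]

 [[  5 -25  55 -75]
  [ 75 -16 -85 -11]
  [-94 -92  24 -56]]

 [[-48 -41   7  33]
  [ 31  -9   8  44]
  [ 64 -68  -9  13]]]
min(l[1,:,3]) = -75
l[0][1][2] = 46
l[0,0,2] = -9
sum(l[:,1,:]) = 40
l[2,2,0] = 64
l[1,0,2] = 55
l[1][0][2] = 55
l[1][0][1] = -25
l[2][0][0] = -48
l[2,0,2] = 7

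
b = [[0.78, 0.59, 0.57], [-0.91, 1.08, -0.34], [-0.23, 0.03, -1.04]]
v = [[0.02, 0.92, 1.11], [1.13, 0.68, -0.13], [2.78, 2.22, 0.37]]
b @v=[[2.27, 2.38, 1.00], [0.26, -0.86, -1.28], [-2.86, -2.5, -0.64]]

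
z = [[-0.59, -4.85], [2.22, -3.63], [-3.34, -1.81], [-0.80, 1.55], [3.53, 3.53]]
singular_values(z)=[7.72, 4.97]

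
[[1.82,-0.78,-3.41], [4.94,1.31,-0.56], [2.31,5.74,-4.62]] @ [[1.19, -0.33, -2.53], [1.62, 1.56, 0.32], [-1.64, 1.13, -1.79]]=[[6.49, -5.67, 1.25],[8.92, -0.22, -11.08],[19.62, 2.97, 4.26]]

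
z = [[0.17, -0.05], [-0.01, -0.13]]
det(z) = -0.02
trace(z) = 0.04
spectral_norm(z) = 0.18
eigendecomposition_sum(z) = [[0.17, -0.03], [-0.01, 0.0]] + [[-0.0, -0.02], [-0.0, -0.13]]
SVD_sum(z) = [[0.15,-0.08], [0.05,-0.02]] + [[0.02, 0.03], [-0.06, -0.11]]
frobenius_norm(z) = 0.22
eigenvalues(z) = [0.17, -0.13]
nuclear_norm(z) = 0.31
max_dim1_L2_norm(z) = 0.18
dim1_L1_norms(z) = [0.22, 0.14]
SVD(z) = [[-0.96, -0.29], [-0.29, 0.96]] @ diag([0.1812548566552455, 0.12468631416032164]) @ [[-0.88, 0.47], [-0.47, -0.88]]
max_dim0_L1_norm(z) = 0.18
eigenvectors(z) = [[1.00, 0.16], [-0.03, 0.99]]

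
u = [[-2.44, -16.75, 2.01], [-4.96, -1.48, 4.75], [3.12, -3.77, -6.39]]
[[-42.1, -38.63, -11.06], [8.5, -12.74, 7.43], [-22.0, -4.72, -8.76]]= u @ [[-1.68, 2.91, -1.84], [2.87, 2.0, 0.92], [0.93, 0.98, -0.07]]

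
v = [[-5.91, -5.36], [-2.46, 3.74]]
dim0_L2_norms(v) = [6.4, 6.54]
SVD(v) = [[-0.99,0.12], [0.12,0.99]] @ diag([8.021373476450384, 4.399371267726594]) @ [[0.69, 0.72], [-0.72, 0.69]]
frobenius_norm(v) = 9.15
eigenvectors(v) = [[-0.98, 0.44], [-0.22, -0.9]]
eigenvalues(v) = [-7.12, 4.95]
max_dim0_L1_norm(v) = 9.1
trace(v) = -2.17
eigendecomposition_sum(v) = [[-6.41, -3.16], [-1.45, -0.72]] + [[0.5,-2.20], [-1.01,4.46]]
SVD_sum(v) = [[-5.52, -5.74], [0.69, 0.71]] + [[-0.39, 0.38], [-3.15, 3.03]]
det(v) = -35.29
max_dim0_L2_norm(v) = 6.54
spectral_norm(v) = 8.02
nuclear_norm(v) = 12.42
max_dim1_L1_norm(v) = 11.27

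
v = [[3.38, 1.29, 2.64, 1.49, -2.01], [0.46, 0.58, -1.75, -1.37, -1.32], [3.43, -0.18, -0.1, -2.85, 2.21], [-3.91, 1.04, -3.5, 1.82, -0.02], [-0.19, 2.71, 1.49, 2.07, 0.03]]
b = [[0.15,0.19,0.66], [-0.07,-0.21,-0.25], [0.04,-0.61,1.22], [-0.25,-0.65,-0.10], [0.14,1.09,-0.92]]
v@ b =[[-0.13, -4.4, 6.83], [0.12, 0.48, -0.62], [1.55, 5.01, 0.44], [-1.26, -0.03, -7.27], [-0.67, -2.83, 0.78]]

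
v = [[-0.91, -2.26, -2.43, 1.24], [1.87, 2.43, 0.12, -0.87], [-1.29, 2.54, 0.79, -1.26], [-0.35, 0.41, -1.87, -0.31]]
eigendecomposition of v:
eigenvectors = [[-0.37+0.00j, (0.08+0j), -0.53+0.00j, (-0.53-0j)], [0.03+0.00j, -0.32+0.00j, (-0.06+0.48j), (-0.06-0.48j)], [-0.55+0.00j, (-0.19+0j), (0.61+0j), (0.61-0j)], [(-0.74+0j), (-0.93+0j), (-0.25+0.23j), (-0.25-0.23j)]]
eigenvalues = [(-1.89+0j), (-0.52+0j), (2.2+1.51j), (2.2-1.51j)]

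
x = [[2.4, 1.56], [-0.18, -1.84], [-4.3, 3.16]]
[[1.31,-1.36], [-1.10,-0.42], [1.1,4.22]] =x@[[0.17, -0.76], [0.58, 0.30]]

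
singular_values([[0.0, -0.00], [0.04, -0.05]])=[0.06, 0.0]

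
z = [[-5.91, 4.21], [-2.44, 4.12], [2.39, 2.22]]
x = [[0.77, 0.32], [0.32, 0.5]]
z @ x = [[-3.2, 0.21], [-0.56, 1.28], [2.55, 1.87]]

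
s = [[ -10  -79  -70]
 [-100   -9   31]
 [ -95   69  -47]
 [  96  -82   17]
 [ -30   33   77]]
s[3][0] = 96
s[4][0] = -30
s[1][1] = -9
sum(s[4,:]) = 80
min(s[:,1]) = -82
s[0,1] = -79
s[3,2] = 17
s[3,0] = 96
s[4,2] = 77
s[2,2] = -47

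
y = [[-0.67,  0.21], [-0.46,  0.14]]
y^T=[[-0.67, -0.46], [0.21, 0.14]]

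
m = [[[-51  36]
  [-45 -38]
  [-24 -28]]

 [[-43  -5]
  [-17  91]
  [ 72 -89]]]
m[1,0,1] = -5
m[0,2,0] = -24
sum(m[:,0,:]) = -63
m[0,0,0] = -51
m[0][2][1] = -28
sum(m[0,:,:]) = -150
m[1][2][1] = -89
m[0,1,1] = -38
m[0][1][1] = -38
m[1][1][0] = -17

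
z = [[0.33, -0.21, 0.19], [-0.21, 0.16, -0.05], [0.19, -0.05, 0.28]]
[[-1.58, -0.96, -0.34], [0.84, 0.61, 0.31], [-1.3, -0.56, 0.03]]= z @ [[-2.76, -2.25, -0.99],[0.78, 0.74, 0.91],[-2.64, -0.34, 0.94]]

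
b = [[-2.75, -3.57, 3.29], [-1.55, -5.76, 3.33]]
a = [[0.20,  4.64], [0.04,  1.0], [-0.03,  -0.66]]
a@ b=[[-7.74, -27.44, 16.11], [-1.66, -5.9, 3.46], [1.11, 3.91, -2.30]]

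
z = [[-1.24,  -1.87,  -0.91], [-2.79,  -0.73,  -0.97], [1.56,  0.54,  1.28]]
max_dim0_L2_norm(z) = 3.43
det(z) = -3.00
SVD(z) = [[-0.52, 0.85, 0.13], [-0.71, -0.51, 0.49], [0.48, 0.16, 0.86]] @ diag([4.1855976971151225, 1.2857543258980932, 0.5583079180335306]) @ [[0.8, 0.42, 0.42],[0.48, -0.87, -0.05],[-0.35, -0.25, 0.90]]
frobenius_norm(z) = 4.41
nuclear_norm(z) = 6.03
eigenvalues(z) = [-2.81, 1.29, 0.83]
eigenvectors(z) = [[0.64, 0.24, -0.19], [0.70, -0.67, -0.25], [-0.33, 0.71, 0.95]]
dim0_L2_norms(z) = [3.43, 2.08, 1.85]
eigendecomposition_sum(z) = [[-1.7, -1.35, -0.70],[-1.86, -1.48, -0.76],[0.89, 0.71, 0.37]] + [[0.37, -0.35, -0.02], [-1.05, 0.98, 0.05], [1.11, -1.04, -0.06]] + [[0.09, -0.17, -0.19], [0.12, -0.23, -0.26], [-0.45, 0.87, 0.97]]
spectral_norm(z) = 4.19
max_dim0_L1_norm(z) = 5.59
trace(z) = -0.69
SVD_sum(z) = [[-1.74,-0.90,-0.92], [-2.38,-1.23,-1.25], [1.63,0.84,0.86]] + [[0.52, -0.95, -0.06],[-0.31, 0.57, 0.04],[0.1, -0.18, -0.01]] + [[-0.03, -0.02, 0.07], [-0.1, -0.07, 0.25], [-0.17, -0.12, 0.43]]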